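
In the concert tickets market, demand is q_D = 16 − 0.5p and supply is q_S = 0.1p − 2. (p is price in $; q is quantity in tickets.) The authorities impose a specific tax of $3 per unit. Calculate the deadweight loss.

In inverse form: demand p = 32 − 2q, supply p = 20 + 10q.
Competitive equilibrium: 32 − 2q = 20 + 10q → q* = 1, p* = 30.
With the tax, the buyer price exceeds the seller price by 3: (32 − 2q) − (20 + 10q) = 3 → q' = 0.75.
Δq = 1 − 0.75 = 0.25; the wedge equals the tax, 3.
Deadweight loss = ½ × 0.25 × 3 = $0.375.

$0.375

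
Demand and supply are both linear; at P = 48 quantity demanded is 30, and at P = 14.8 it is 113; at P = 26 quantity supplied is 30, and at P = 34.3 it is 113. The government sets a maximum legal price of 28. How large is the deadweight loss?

144

Demand slope = (14.8 − 48)/(113 − 30) = −0.4, so P = 60 − 0.4Q.
Supply slope = (34.3 − 26)/(113 − 30) = 0.1, so P = 23 + 0.1Q.
Competitive equilibrium: 60 − 0.4Q = 23 + 0.1Q → Q* = 74, P* = 30.4.
At the ceiling P = 28, quantity supplied = (28 − 23)/0.1 = 50.
Willingness to pay at Q' = 50: 60 − 0.4·50 = 40.
ΔQ = 74 − 50 = 24; wedge = 40 − 28 = 12.
DWL = ½ × 24 × 12 = 144.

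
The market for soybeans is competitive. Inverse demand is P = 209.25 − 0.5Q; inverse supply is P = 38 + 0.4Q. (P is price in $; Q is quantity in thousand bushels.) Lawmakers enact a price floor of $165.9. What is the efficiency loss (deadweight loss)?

$4827.76 thousand

Competitive equilibrium: 209.25 − 0.5Q = 38 + 0.4Q → Q* = 190.2778, P* = 114.1111.
At the floor P = 165.9, quantity demanded = (209.25 − 165.9)/0.5 = 86.7.
Sellers' marginal cost at Q' = 86.7: 38 + 0.4·86.7 = 72.68.
ΔQ = 190.2778 − 86.7 = 103.5778; wedge = 165.9 − 72.68 = 93.22.
DWL = ½ × 103.5778 × 93.22 = $4827.76 thousand.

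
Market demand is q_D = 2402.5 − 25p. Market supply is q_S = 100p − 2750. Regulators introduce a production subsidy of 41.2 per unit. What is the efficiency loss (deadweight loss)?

In inverse form: demand p = 96.1 − 0.04q, supply p = 27.5 + 0.01q.
Competitive equilibrium: 96.1 − 0.04q = 27.5 + 0.01q → q* = 1372, p* = 41.22.
The subsidy lowers effective supply by 41.2: p = 0.01q − 13.7.
New quantity: 96.1 − 0.04q = 0.01q − 13.7 → q' = 2196.
Overproduction Δq = 2196 − 1372 = 824; wedge = subsidy = 41.2.
The triangle = ½ × 824 × 41.2 = 16974.40.

16974.40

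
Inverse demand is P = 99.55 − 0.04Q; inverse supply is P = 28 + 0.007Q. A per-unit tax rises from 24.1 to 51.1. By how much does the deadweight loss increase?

Competitive equilibrium: 99.55 − 0.04Q = 28 + 0.007Q → Q* = 1522.3404, P* = 38.6564.
For a per-unit tax t: ΔQ = t/0.047, so DWL = ½·t·(t/0.047) = t²/0.094.
At t = 24.1: DWL = 6178.83. At t = 51.1: DWL = 27778.83.
Increase = 27778.83 − 6178.83 = 21600.

21600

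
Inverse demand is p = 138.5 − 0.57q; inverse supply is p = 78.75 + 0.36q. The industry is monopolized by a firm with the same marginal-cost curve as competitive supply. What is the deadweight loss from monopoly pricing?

Competitive equilibrium: 138.5 − 0.57q = 78.75 + 0.36q → q* = 64.2473, p* = 101.879.
Marginal revenue: MR = 138.5 − 1.14q. Set MR = MC: 138.5 − 1.14q = 78.75 + 0.36q → q_m = 39.8333.
Price p_m = 138.5 − 0.57·39.8333 = 115.795; MC(q_m) = 78.75 + 0.36·39.8333 = 93.09.
Competitive q* = 64.2473, so Δq = 24.414; wedge = 115.795 − 93.09 = 22.705.
The triangle = ½ × 24.414 × 22.705 = 277.16.

277.16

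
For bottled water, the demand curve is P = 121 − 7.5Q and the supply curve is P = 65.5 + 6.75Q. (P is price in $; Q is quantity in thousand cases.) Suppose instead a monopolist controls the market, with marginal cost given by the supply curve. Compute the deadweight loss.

Competitive equilibrium: 121 − 7.5Q = 65.5 + 6.75Q → Q* = 3.8947, P* = 91.7895.
Marginal revenue: MR = 121 − 15Q. Set MR = MC: 121 − 15Q = 65.5 + 6.75Q → Q_m = 2.5517.
Price P_m = 121 − 7.5·2.5517 = 101.8623; MC(Q_m) = 65.5 + 6.75·2.5517 = 82.724.
Competitive Q* = 3.8947, so ΔQ = 1.343; wedge = 101.8623 − 82.724 = 19.1383.
Welfare loss = ½ × 1.343 × 19.1383 = $12.85 thousand.

$12.85 thousand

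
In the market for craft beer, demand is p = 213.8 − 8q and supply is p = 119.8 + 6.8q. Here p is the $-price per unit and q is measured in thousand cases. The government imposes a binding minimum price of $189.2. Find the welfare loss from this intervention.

$79.44 thousand

Competitive equilibrium: 213.8 − 8q = 119.8 + 6.8q → q* = 6.3514, p* = 162.9892.
At the floor p = 189.2, quantity demanded = (213.8 − 189.2)/8 = 3.075.
Sellers' marginal cost at q' = 3.075: 119.8 + 6.8·3.075 = 140.71.
Δq = 6.3514 − 3.075 = 3.2764; wedge = 189.2 − 140.71 = 48.49.
Deadweight loss = ½ × 3.2764 × 48.49 = $79.44 thousand.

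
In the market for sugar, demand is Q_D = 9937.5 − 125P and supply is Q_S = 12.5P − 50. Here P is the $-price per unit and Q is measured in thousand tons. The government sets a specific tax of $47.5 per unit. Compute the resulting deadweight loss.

$12819.60 thousand

In inverse form: demand P = 79.5 − 0.008Q, supply P = 4 + 0.08Q.
Competitive equilibrium: 79.5 − 0.008Q = 4 + 0.08Q → Q* = 857.9545, P* = 72.6364.
With the tax, the buyer price exceeds the seller price by 47.5: (79.5 − 0.008Q) − (4 + 0.08Q) = 47.5 → Q' = 318.1818.
ΔQ = 857.9545 − 318.1818 = 539.7727; the wedge equals the tax, 47.5.
DWL = ½ × 539.7727 × 47.5 = $12819.60 thousand.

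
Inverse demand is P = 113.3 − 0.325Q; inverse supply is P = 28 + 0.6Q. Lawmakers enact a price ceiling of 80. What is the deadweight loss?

Competitive equilibrium: 113.3 − 0.325Q = 28 + 0.6Q → Q* = 92.2162, P* = 83.3297.
At the ceiling P = 80, quantity supplied = (80 − 28)/0.6 = 86.6667.
Willingness to pay at Q' = 86.6667: 113.3 − 0.325·86.6667 = 85.1333.
ΔQ = 92.2162 − 86.6667 = 5.5495; wedge = 85.1333 − 80 = 5.1333.
Welfare loss = ½ × 5.5495 × 5.1333 = 14.24.

14.24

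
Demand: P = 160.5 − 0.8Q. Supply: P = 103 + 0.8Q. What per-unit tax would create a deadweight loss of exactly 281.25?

30

Competitive equilibrium: 160.5 − 0.8Q = 103 + 0.8Q → Q* = 35.9375, P* = 131.75.
A tax t gives ΔQ = t/1.6 and wedge t, so DWL = t²/3.2.
t²/3.2 = 281.25 → t² = 900 → t = 30.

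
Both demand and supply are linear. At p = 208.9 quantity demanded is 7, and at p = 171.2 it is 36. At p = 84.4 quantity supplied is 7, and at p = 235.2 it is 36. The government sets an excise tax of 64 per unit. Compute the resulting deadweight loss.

315.08

Demand slope = (171.2 − 208.9)/(36 − 7) = −1.3, so p = 218 − 1.3q.
Supply slope = (235.2 − 84.4)/(36 − 7) = 5.2, so p = 48 + 5.2q.
Competitive equilibrium: 218 − 1.3q = 48 + 5.2q → q* = 26.1538, p* = 184.
With the tax, the buyer price exceeds the seller price by 64: (218 − 1.3q) − (48 + 5.2q) = 64 → q' = 16.3077.
Δq = 26.1538 − 16.3077 = 9.8461; the wedge equals the tax, 64.
DWL = ½ × 9.8461 × 64 = 315.08.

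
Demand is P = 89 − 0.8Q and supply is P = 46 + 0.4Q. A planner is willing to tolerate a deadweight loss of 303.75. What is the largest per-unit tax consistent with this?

Competitive equilibrium: 89 − 0.8Q = 46 + 0.4Q → Q* = 35.8333, P* = 60.3333.
A tax t gives ΔQ = t/1.2 and wedge t, so DWL = t²/2.4.
t²/2.4 = 303.75 → t² = 729 → t = 27.

27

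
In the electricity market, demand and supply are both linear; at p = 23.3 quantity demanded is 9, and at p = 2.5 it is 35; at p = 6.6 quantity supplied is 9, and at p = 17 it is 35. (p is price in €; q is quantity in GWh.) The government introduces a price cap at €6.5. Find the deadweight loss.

€120.42

Demand slope = (2.5 − 23.3)/(35 − 9) = −0.8, so p = 30.5 − 0.8q.
Supply slope = (17 − 6.6)/(35 − 9) = 0.4, so p = 3 + 0.4q.
Competitive equilibrium: 30.5 − 0.8q = 3 + 0.4q → q* = 22.9167, p* = 12.1667.
At the ceiling p = 6.5, quantity supplied = (6.5 − 3)/0.4 = 8.75.
Willingness to pay at q' = 8.75: 30.5 − 0.8·8.75 = 23.5.
Δq = 22.9167 − 8.75 = 14.1667; wedge = 23.5 − 6.5 = 17.
DWL = ½ × 14.1667 × 17 = €120.42.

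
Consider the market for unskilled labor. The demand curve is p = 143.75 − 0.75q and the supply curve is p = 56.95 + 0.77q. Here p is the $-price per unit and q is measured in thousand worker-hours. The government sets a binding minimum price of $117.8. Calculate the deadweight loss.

Competitive equilibrium: 143.75 − 0.75q = 56.95 + 0.77q → q* = 57.1053, p* = 100.9211.
At the floor p = 117.8, quantity demanded = (143.75 − 117.8)/0.75 = 34.6.
Sellers' marginal cost at q' = 34.6: 56.95 + 0.77·34.6 = 83.592.
Δq = 57.1053 − 34.6 = 22.5053; wedge = 117.8 − 83.592 = 34.208.
The triangle = ½ × 22.5053 × 34.208 = $384.93 thousand.

$384.93 thousand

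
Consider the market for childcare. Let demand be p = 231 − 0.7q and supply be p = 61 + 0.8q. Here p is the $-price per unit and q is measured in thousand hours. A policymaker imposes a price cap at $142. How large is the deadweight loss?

Competitive equilibrium: 231 − 0.7q = 61 + 0.8q → q* = 113.33333, p* = 151.66667.
At the ceiling p = 142, quantity supplied = (142 − 61)/0.8 = 101.25.
Willingness to pay at q' = 101.25: 231 − 0.7·101.25 = 160.125.
Δq = 113.33333 − 101.25 = 12.08333; wedge = 160.125 − 142 = 18.125.
DWL = ½ × 12.08333 × 18.125 = $109.51 thousand.

$109.51 thousand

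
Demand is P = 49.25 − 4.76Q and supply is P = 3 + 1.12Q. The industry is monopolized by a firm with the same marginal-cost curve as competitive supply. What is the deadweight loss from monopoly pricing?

Competitive equilibrium: 49.25 − 4.76Q = 3 + 1.12Q → Q* = 7.8656, P* = 11.8095.
Marginal revenue: MR = 49.25 − 9.52Q. Set MR = MC: 49.25 − 9.52Q = 3 + 1.12Q → Q_m = 4.3468.
Price P_m = 49.25 − 4.76·4.3468 = 28.5592; MC(Q_m) = 3 + 1.12·4.3468 = 7.8684.
Competitive Q* = 7.8656, so ΔQ = 3.5188; wedge = 28.5592 − 7.8684 = 20.6908.
DWL = ½ × 3.5188 × 20.6908 = 36.40.

36.40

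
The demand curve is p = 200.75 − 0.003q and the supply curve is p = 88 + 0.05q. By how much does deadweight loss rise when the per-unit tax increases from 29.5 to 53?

18290.09

Competitive equilibrium: 200.75 − 0.003q = 88 + 0.05q → q* = 2127.3585, p* = 194.3679.
For a per-unit tax t: Δq = t/0.053, so DWL = ½·t·(t/0.053) = t²/0.106.
At t = 29.5: DWL = 8209.906. At t = 53: DWL = 26500.
Increase = 26500 − 8209.906 = 18290.09.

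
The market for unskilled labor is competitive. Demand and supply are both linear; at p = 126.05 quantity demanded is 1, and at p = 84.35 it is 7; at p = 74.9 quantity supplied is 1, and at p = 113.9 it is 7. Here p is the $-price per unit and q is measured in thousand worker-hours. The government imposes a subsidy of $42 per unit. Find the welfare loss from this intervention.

$65.58 thousand

Demand slope = (84.35 − 126.05)/(7 − 1) = −6.95, so p = 133 − 6.95q.
Supply slope = (113.9 − 74.9)/(7 − 1) = 6.5, so p = 68.4 + 6.5q.
Competitive equilibrium: 133 − 6.95q = 68.4 + 6.5q → q* = 4.803, p* = 99.6193.
The subsidy lowers effective supply by 42: p = 26.4 + 6.5q.
New quantity: 133 − 6.95q = 26.4 + 6.5q → q' = 7.9257.
Overproduction Δq = 7.9257 − 4.803 = 3.1227; wedge = subsidy = 42.
DWL = ½ × 3.1227 × 42 = $65.58 thousand.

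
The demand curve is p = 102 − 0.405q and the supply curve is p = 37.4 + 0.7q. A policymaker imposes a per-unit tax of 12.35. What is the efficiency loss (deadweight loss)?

69.01

Competitive equilibrium: 102 − 0.405q = 37.4 + 0.7q → q* = 58.4615, p* = 78.3231.
With the tax, the buyer price exceeds the seller price by 12.35: (102 − 0.405q) − (37.4 + 0.7q) = 12.35 → q' = 47.2851.
Δq = 58.4615 − 47.2851 = 11.1764; the wedge equals the tax, 12.35.
Deadweight loss = ½ × 11.1764 × 12.35 = 69.01.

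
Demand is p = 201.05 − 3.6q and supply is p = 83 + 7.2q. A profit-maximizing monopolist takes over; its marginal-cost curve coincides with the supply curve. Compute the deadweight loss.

40.32

Competitive equilibrium: 201.05 − 3.6q = 83 + 7.2q → q* = 10.9306, p* = 161.7.
Marginal revenue: MR = 201.05 − 7.2q. Set MR = MC: 201.05 − 7.2q = 83 + 7.2q → q_m = 8.1979.
Price p_m = 201.05 − 3.6·8.1979 = 171.5376; MC(q_m) = 83 + 7.2·8.1979 = 142.0249.
Competitive q* = 10.9306, so Δq = 2.7327; wedge = 171.5376 − 142.0249 = 29.5127.
The triangle = ½ × 2.7327 × 29.5127 = 40.32.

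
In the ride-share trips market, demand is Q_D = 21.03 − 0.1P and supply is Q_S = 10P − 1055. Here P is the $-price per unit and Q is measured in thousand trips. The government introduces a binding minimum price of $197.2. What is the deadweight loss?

In inverse form: demand P = 210.3 − 10Q, supply P = 105.5 + 0.1Q.
Competitive equilibrium: 210.3 − 10Q = 105.5 + 0.1Q → Q* = 10.3762, P* = 106.5376.
At the floor P = 197.2, quantity demanded = (210.3 − 197.2)/10 = 1.31.
Sellers' marginal cost at Q' = 1.31: 105.5 + 0.1·1.31 = 105.631.
ΔQ = 10.3762 − 1.31 = 9.0662; wedge = 197.2 − 105.631 = 91.569.
The triangle = ½ × 9.0662 × 91.569 = $415.09 thousand.

$415.09 thousand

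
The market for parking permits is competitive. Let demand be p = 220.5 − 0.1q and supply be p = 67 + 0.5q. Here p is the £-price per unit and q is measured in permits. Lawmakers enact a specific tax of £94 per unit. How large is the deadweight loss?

£7363.33

Competitive equilibrium: 220.5 − 0.1q = 67 + 0.5q → q* = 255.8333, p* = 194.9167.
With the tax, the buyer price exceeds the seller price by 94: (220.5 − 0.1q) − (67 + 0.5q) = 94 → q' = 99.1667.
Δq = 255.8333 − 99.1667 = 156.6666; the wedge equals the tax, 94.
Welfare loss = ½ × 156.6666 × 94 = £7363.33.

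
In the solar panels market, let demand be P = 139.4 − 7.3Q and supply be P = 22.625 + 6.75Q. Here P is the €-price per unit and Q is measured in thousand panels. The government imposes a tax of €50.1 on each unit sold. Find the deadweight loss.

Competitive equilibrium: 139.4 − 7.3Q = 22.625 + 6.75Q → Q* = 8.3114, P* = 78.7269.
With the tax, the buyer price exceeds the seller price by 50.1: (139.4 − 7.3Q) − (22.625 + 6.75Q) = 50.1 → Q' = 4.7456.
ΔQ = 8.3114 − 4.7456 = 3.5658; the wedge equals the tax, 50.1.
DWL = ½ × 3.5658 × 50.1 = €89.32 thousand.

€89.32 thousand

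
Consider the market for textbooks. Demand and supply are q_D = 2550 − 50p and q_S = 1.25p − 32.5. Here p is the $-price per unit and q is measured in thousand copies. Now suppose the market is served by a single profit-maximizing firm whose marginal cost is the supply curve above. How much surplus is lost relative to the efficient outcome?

In inverse form: demand p = 51 − 0.02q, supply p = 26 + 0.8q.
Competitive equilibrium: 51 − 0.02q = 26 + 0.8q → q* = 30.4878, p* = 50.3902.
Marginal revenue: MR = 51 − 0.04q. Set MR = MC: 51 − 0.04q = 26 + 0.8q → q_m = 29.7619.
Price p_m = 51 − 0.02·29.7619 = 50.4048; MC(q_m) = 26 + 0.8·29.7619 = 49.8095.
Competitive q* = 30.4878, so Δq = 0.7259; wedge = 50.4048 − 49.8095 = 0.5953.
Deadweight loss = ½ × 0.7259 × 0.5953 = $0.22 thousand.

$0.22 thousand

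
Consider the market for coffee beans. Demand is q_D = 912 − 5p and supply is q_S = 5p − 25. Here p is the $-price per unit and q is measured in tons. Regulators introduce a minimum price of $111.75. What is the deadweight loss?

In inverse form: demand p = 182.4 − 0.2q, supply p = 5 + 0.2q.
Competitive equilibrium: 182.4 − 0.2q = 5 + 0.2q → q* = 443.5, p* = 93.7.
At the floor p = 111.75, quantity demanded = (182.4 − 111.75)/0.2 = 353.25.
Sellers' marginal cost at q' = 353.25: 5 + 0.2·353.25 = 75.65.
Δq = 443.5 − 353.25 = 90.25; wedge = 111.75 − 75.65 = 36.1.
Deadweight loss = ½ × 90.25 × 36.1 = $1629.01.

$1629.01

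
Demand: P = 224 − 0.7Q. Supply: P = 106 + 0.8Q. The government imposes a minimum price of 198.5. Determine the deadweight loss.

Competitive equilibrium: 224 − 0.7Q = 106 + 0.8Q → Q* = 78.6667, P* = 168.9333.
At the floor P = 198.5, quantity demanded = (224 − 198.5)/0.7 = 36.4286.
Sellers' marginal cost at Q' = 36.4286: 106 + 0.8·36.4286 = 135.1429.
ΔQ = 78.6667 − 36.4286 = 42.2381; wedge = 198.5 − 135.1429 = 63.3571.
The triangle = ½ × 42.2381 × 63.3571 = 1338.04.

1338.04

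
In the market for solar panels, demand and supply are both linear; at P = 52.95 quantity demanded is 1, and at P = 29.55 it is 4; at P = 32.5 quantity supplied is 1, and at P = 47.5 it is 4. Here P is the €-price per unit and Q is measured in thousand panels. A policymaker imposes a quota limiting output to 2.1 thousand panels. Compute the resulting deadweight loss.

€1.59 thousand

Demand slope = (29.55 − 52.95)/(4 − 1) = −7.8, so P = 60.75 − 7.8Q.
Supply slope = (47.5 − 32.5)/(4 − 1) = 5, so P = 27.5 + 5Q.
Competitive equilibrium: 60.75 − 7.8Q = 27.5 + 5Q → Q* = 2.5977, P* = 40.4883.
At Q = 2.1: demand price = 60.75 − 7.8·2.1 = 44.37; supply price = 27.5 + 5·2.1 = 38.
ΔQ = 2.5977 − 2.1 = 0.4977; wedge = 44.37 − 38 = 6.37.
Deadweight loss = ½ × 0.4977 × 6.37 = €1.59 thousand.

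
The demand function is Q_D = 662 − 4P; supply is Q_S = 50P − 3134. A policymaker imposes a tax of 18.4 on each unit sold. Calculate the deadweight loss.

626.96

In inverse form: demand P = 165.5 − 0.25Q, supply P = 62.68 + 0.02Q.
Competitive equilibrium: 165.5 − 0.25Q = 62.68 + 0.02Q → Q* = 380.8148, P* = 70.2963.
With the tax, the buyer price exceeds the seller price by 18.4: (165.5 − 0.25Q) − (62.68 + 0.02Q) = 18.4 → Q' = 312.6667.
ΔQ = 380.8148 − 312.6667 = 68.1481; the wedge equals the tax, 18.4.
Welfare loss = ½ × 68.1481 × 18.4 = 626.96.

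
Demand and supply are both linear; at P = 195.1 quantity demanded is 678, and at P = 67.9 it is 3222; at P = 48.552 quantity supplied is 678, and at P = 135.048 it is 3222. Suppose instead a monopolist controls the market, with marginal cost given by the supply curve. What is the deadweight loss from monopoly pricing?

34320.21

Demand slope = (67.9 − 195.1)/(3222 − 678) = −0.05, so P = 229 − 0.05Q.
Supply slope = (135.048 − 48.552)/(3222 − 678) = 0.034, so P = 25.5 + 0.034Q.
Competitive equilibrium: 229 − 0.05Q = 25.5 + 0.034Q → Q* = 2422.61905, P* = 107.86905.
Marginal revenue: MR = 229 − 0.1Q. Set MR = MC: 229 − 0.1Q = 25.5 + 0.034Q → Q_m = 1518.65672.
Price P_m = 229 − 0.05·1518.65672 = 153.06716; MC(Q_m) = 25.5 + 0.034·1518.65672 = 77.13433.
Competitive Q* = 2422.61905, so ΔQ = 903.96233; wedge = 153.06716 − 77.13433 = 75.93283.
The triangle = ½ × 903.96233 × 75.93283 = 34320.21.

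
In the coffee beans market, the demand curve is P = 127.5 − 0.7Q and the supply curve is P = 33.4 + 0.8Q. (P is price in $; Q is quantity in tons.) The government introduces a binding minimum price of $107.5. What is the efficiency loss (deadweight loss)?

$875.28

Competitive equilibrium: 127.5 − 0.7Q = 33.4 + 0.8Q → Q* = 62.7333, P* = 83.5867.
At the floor P = 107.5, quantity demanded = (127.5 − 107.5)/0.7 = 28.5714.
Sellers' marginal cost at Q' = 28.5714: 33.4 + 0.8·28.5714 = 56.2571.
ΔQ = 62.7333 − 28.5714 = 34.1619; wedge = 107.5 − 56.2571 = 51.2429.
DWL = ½ × 34.1619 × 51.2429 = $875.28.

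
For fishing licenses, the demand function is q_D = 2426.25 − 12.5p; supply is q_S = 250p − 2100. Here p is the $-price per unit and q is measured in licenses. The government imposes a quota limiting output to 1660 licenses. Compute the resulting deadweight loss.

$12738.02

In inverse form: demand p = 194.1 − 0.08q, supply p = 8.4 + 0.004q.
Competitive equilibrium: 194.1 − 0.08q = 8.4 + 0.004q → q* = 2210.7143, p* = 17.2429.
At q = 1660: demand price = 194.1 − 0.08·1660 = 61.3; supply price = 8.4 + 0.004·1660 = 15.04.
Δq = 2210.7143 − 1660 = 550.7143; wedge = 61.3 − 15.04 = 46.26.
DWL = ½ × 550.7143 × 46.26 = $12738.02.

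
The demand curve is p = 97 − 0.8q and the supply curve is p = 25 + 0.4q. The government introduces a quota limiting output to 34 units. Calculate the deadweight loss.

405.60

Competitive equilibrium: 97 − 0.8q = 25 + 0.4q → q* = 60, p* = 49.
At q = 34: demand price = 97 − 0.8·34 = 69.8; supply price = 25 + 0.4·34 = 38.6.
Δq = 60 − 34 = 26; wedge = 69.8 − 38.6 = 31.2.
Deadweight loss = ½ × 26 × 31.2 = 405.60.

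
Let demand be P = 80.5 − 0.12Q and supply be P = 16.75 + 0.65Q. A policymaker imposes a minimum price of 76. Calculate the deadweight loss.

789.78

Competitive equilibrium: 80.5 − 0.12Q = 16.75 + 0.65Q → Q* = 82.7922, P* = 70.5649.
At the floor P = 76, quantity demanded = (80.5 − 76)/0.12 = 37.5.
Sellers' marginal cost at Q' = 37.5: 16.75 + 0.65·37.5 = 41.125.
ΔQ = 82.7922 − 37.5 = 45.2922; wedge = 76 − 41.125 = 34.875.
DWL = ½ × 45.2922 × 34.875 = 789.78.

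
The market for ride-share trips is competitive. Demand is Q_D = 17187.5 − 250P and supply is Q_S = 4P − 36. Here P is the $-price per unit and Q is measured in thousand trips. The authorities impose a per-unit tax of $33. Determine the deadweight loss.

$2143.70 thousand

In inverse form: demand P = 68.75 − 0.004Q, supply P = 9 + 0.25Q.
Competitive equilibrium: 68.75 − 0.004Q = 9 + 0.25Q → Q* = 235.2362, P* = 67.8091.
With the tax, the buyer price exceeds the seller price by 33: (68.75 − 0.004Q) − (9 + 0.25Q) = 33 → Q' = 105.315.
ΔQ = 235.2362 − 105.315 = 129.9212; the wedge equals the tax, 33.
DWL = ½ × 129.9212 × 33 = $2143.70 thousand.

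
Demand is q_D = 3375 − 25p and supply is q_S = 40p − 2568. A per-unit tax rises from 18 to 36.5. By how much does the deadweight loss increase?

In inverse form: demand p = 135 − 0.04q, supply p = 64.2 + 0.025q.
Competitive equilibrium: 135 − 0.04q = 64.2 + 0.025q → q* = 1089.2308, p* = 91.4308.
For a per-unit tax t: Δq = t/0.065, so DWL = ½·t·(t/0.065) = t²/0.13.
At t = 18: DWL = 2492.308. At t = 36.5: DWL = 10248.077.
Increase = 10248.077 − 2492.308 = 7755.77.

7755.77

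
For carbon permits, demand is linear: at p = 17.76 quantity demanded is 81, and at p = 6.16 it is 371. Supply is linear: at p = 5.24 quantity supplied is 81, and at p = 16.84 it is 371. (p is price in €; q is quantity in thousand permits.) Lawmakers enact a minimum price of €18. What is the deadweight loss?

Demand slope = (6.16 − 17.76)/(371 − 81) = −0.04, so p = 21 − 0.04q.
Supply slope = (16.84 − 5.24)/(371 − 81) = 0.04, so p = 2 + 0.04q.
Competitive equilibrium: 21 − 0.04q = 2 + 0.04q → q* = 237.5, p* = 11.5.
At the floor p = 18, quantity demanded = (21 − 18)/0.04 = 75.
Sellers' marginal cost at q' = 75: 2 + 0.04·75 = 5.
Δq = 237.5 − 75 = 162.5; wedge = 18 − 5 = 13.
Deadweight loss = ½ × 162.5 × 13 = €1056.25 thousand.

€1056.25 thousand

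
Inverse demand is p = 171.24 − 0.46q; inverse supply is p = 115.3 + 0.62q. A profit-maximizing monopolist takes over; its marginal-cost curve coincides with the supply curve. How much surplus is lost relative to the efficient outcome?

Competitive equilibrium: 171.24 − 0.46q = 115.3 + 0.62q → q* = 51.7963, p* = 147.4137.
Marginal revenue: MR = 171.24 − 0.92q. Set MR = MC: 171.24 − 0.92q = 115.3 + 0.62q → q_m = 36.3247.
Price p_m = 171.24 − 0.46·36.3247 = 154.5306; MC(q_m) = 115.3 + 0.62·36.3247 = 137.8213.
Competitive q* = 51.7963, so Δq = 15.4716; wedge = 154.5306 − 137.8213 = 16.7093.
DWL = ½ × 15.4716 × 16.7093 = 129.26.

129.26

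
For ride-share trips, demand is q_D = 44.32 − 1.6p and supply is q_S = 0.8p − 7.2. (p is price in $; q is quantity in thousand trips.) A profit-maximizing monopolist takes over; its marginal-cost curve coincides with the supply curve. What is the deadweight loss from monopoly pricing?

In inverse form: demand p = 27.7 − 0.625q, supply p = 9 + 1.25q.
Competitive equilibrium: 27.7 − 0.625q = 9 + 1.25q → q* = 9.9733, p* = 21.4667.
Marginal revenue: MR = 27.7 − 1.25q. Set MR = MC: 27.7 − 1.25q = 9 + 1.25q → q_m = 7.48.
Price p_m = 27.7 − 0.625·7.48 = 23.025; MC(q_m) = 9 + 1.25·7.48 = 18.35.
Competitive q* = 9.9733, so Δq = 2.4933; wedge = 23.025 − 18.35 = 4.675.
DWL = ½ × 2.4933 × 4.675 = $5.83 thousand.

$5.83 thousand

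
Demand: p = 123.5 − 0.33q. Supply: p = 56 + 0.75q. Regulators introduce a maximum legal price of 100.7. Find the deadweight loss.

4.54

Competitive equilibrium: 123.5 − 0.33q = 56 + 0.75q → q* = 62.5, p* = 102.875.
At the ceiling p = 100.7, quantity supplied = (100.7 − 56)/0.75 = 59.6.
Willingness to pay at q' = 59.6: 123.5 − 0.33·59.6 = 103.832.
Δq = 62.5 − 59.6 = 2.9; wedge = 103.832 − 100.7 = 3.132.
Deadweight loss = ½ × 2.9 × 3.132 = 4.54.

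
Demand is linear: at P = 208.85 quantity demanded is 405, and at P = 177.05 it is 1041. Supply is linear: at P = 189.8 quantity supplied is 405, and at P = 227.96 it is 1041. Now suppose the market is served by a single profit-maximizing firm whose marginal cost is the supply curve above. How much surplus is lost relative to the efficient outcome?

1795.53

Demand slope = (177.05 − 208.85)/(1041 − 405) = −0.05, so P = 229.1 − 0.05Q.
Supply slope = (227.96 − 189.8)/(1041 − 405) = 0.06, so P = 165.5 + 0.06Q.
Competitive equilibrium: 229.1 − 0.05Q = 165.5 + 0.06Q → Q* = 578.1818, P* = 200.1909.
Marginal revenue: MR = 229.1 − 0.1Q. Set MR = MC: 229.1 − 0.1Q = 165.5 + 0.06Q → Q_m = 397.5.
Price P_m = 229.1 − 0.05·397.5 = 209.225; MC(Q_m) = 165.5 + 0.06·397.5 = 189.35.
Competitive Q* = 578.1818, so ΔQ = 180.6818; wedge = 209.225 − 189.35 = 19.875.
Welfare loss = ½ × 180.6818 × 19.875 = 1795.53.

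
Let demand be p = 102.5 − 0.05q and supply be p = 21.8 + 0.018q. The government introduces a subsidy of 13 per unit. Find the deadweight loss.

1242.65

Competitive equilibrium: 102.5 − 0.05q = 21.8 + 0.018q → q* = 1186.7647, p* = 43.1618.
The subsidy lowers effective supply by 13: p = 8.8 + 0.018q.
New quantity: 102.5 − 0.05q = 8.8 + 0.018q → q' = 1377.9412.
Overproduction Δq = 1377.9412 − 1186.7647 = 191.1765; wedge = subsidy = 13.
Welfare loss = ½ × 191.1765 × 13 = 1242.65.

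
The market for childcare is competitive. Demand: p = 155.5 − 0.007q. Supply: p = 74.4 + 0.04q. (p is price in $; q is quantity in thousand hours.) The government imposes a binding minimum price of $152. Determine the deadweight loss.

$35295.32 thousand

Competitive equilibrium: 155.5 − 0.007q = 74.4 + 0.04q → q* = 1725.5319, p* = 143.4213.
At the floor p = 152, quantity demanded = (155.5 − 152)/0.007 = 500.
Sellers' marginal cost at q' = 500: 74.4 + 0.04·500 = 94.4.
Δq = 1725.5319 − 500 = 1225.5319; wedge = 152 − 94.4 = 57.6.
DWL = ½ × 1225.5319 × 57.6 = $35295.32 thousand.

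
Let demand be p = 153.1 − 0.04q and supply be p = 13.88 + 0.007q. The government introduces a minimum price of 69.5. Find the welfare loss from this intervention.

17874.26

Competitive equilibrium: 153.1 − 0.04q = 13.88 + 0.007q → q* = 2962.1277, p* = 34.6149.
At the floor p = 69.5, quantity demanded = (153.1 − 69.5)/0.04 = 2090.
Sellers' marginal cost at q' = 2090: 13.88 + 0.007·2090 = 28.51.
Δq = 2962.1277 − 2090 = 872.1277; wedge = 69.5 − 28.51 = 40.99.
DWL = ½ × 872.1277 × 40.99 = 17874.26.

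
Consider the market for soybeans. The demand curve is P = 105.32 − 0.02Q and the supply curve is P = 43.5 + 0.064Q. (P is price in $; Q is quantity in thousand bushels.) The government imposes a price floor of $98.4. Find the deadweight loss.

$6386.64 thousand

Competitive equilibrium: 105.32 − 0.02Q = 43.5 + 0.064Q → Q* = 735.9524, P* = 90.601.
At the floor P = 98.4, quantity demanded = (105.32 − 98.4)/0.02 = 346.
Sellers' marginal cost at Q' = 346: 43.5 + 0.064·346 = 65.644.
ΔQ = 735.9524 − 346 = 389.9524; wedge = 98.4 − 65.644 = 32.756.
Deadweight loss = ½ × 389.9524 × 32.756 = $6386.64 thousand.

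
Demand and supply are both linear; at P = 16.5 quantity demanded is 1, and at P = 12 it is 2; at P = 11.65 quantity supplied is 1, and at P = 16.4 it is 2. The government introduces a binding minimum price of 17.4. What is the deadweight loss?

Demand slope = (12 − 16.5)/(2 − 1) = −4.5, so P = 21 − 4.5Q.
Supply slope = (16.4 − 11.65)/(2 − 1) = 4.75, so P = 6.9 + 4.75Q.
Competitive equilibrium: 21 − 4.5Q = 6.9 + 4.75Q → Q* = 1.5243, P* = 14.1405.
At the floor P = 17.4, quantity demanded = (21 − 17.4)/4.5 = 0.8.
Sellers' marginal cost at Q' = 0.8: 6.9 + 4.75·0.8 = 10.7.
ΔQ = 1.5243 − 0.8 = 0.7243; wedge = 17.4 − 10.7 = 6.7.
Welfare loss = ½ × 0.7243 × 6.7 = 2.43.

2.43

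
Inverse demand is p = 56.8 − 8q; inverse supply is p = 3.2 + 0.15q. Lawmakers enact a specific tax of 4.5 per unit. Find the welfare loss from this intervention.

1.24

Competitive equilibrium: 56.8 − 8q = 3.2 + 0.15q → q* = 6.5767, p* = 4.1865.
With the tax, the buyer price exceeds the seller price by 4.5: (56.8 − 8q) − (3.2 + 0.15q) = 4.5 → q' = 6.0245.
Δq = 6.5767 − 6.0245 = 0.5522; the wedge equals the tax, 4.5.
The triangle = ½ × 0.5522 × 4.5 = 1.24.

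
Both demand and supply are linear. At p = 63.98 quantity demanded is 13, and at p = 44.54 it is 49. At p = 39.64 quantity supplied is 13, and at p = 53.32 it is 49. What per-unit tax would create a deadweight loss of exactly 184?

Demand slope = (44.54 − 63.98)/(49 − 13) = −0.54, so p = 71 − 0.54q.
Supply slope = (53.32 − 39.64)/(49 − 13) = 0.38, so p = 34.7 + 0.38q.
Competitive equilibrium: 71 − 0.54q = 34.7 + 0.38q → q* = 39.4565, p* = 49.6935.
A tax t gives Δq = t/0.92 and wedge t, so DWL = t²/1.84.
t²/1.84 = 184 → t² = 338.56 → t = 18.4.

18.4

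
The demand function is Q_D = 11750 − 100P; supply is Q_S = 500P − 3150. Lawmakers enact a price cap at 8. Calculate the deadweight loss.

In inverse form: demand P = 117.5 − 0.01Q, supply P = 6.3 + 0.002Q.
Competitive equilibrium: 117.5 − 0.01Q = 6.3 + 0.002Q → Q* = 9266.6667, P* = 24.8333.
At the ceiling P = 8, quantity supplied = (8 − 6.3)/0.002 = 850.
Willingness to pay at Q' = 850: 117.5 − 0.01·850 = 109.
ΔQ = 9266.6667 − 850 = 8416.6667; wedge = 109 − 8 = 101.
The triangle = ½ × 8416.6667 × 101 = 425041.67.

425041.67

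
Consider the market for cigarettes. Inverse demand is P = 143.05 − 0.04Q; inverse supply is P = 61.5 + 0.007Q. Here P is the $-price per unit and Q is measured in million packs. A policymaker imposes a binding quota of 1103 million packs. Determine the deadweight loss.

$9389.62 million

Competitive equilibrium: 143.05 − 0.04Q = 61.5 + 0.007Q → Q* = 1735.1064, P* = 73.6457.
At Q = 1103: demand price = 143.05 − 0.04·1103 = 98.93; supply price = 61.5 + 0.007·1103 = 69.221.
ΔQ = 1735.1064 − 1103 = 632.1064; wedge = 98.93 − 69.221 = 29.709.
DWL = ½ × 632.1064 × 29.709 = $9389.62 million.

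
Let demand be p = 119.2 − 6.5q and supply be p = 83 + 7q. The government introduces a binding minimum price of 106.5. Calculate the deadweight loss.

Competitive equilibrium: 119.2 − 6.5q = 83 + 7q → q* = 2.6815, p* = 101.7704.
At the floor p = 106.5, quantity demanded = (119.2 − 106.5)/6.5 = 1.9538.
Sellers' marginal cost at q' = 1.9538: 83 + 7·1.9538 = 96.6766.
Δq = 2.6815 − 1.9538 = 0.7277; wedge = 106.5 − 96.6766 = 9.8234.
DWL = ½ × 0.7277 × 9.8234 = 3.57.

3.57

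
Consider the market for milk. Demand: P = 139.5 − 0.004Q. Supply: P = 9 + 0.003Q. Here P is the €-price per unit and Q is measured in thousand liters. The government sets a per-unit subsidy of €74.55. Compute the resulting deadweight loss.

€396978.75 thousand

Competitive equilibrium: 139.5 − 0.004Q = 9 + 0.003Q → Q* = 18642.8571, P* = 64.9286.
The subsidy lowers effective supply by 74.55: P = 0.003Q − 65.55.
New quantity: 139.5 − 0.004Q = 0.003Q − 65.55 → Q' = 29292.8571.
Overproduction ΔQ = 29292.8571 − 18642.8571 = 10650; wedge = subsidy = 74.55.
Deadweight loss = ½ × 10650 × 74.55 = €396978.75 thousand.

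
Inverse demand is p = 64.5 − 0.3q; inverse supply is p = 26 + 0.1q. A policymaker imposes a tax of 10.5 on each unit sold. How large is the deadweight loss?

Competitive equilibrium: 64.5 − 0.3q = 26 + 0.1q → q* = 96.25, p* = 35.625.
With the tax, the buyer price exceeds the seller price by 10.5: (64.5 − 0.3q) − (26 + 0.1q) = 10.5 → q' = 70.
Δq = 96.25 − 70 = 26.25; the wedge equals the tax, 10.5.
Welfare loss = ½ × 26.25 × 10.5 = 137.81.

137.81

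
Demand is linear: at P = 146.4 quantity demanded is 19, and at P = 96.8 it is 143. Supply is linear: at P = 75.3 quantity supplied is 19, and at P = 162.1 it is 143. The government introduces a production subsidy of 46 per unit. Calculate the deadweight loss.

961.82

Demand slope = (96.8 − 146.4)/(143 − 19) = −0.4, so P = 154 − 0.4Q.
Supply slope = (162.1 − 75.3)/(143 − 19) = 0.7, so P = 62 + 0.7Q.
Competitive equilibrium: 154 − 0.4Q = 62 + 0.7Q → Q* = 83.6364, P* = 120.5455.
The subsidy lowers effective supply by 46: P = 16 + 0.7Q.
New quantity: 154 − 0.4Q = 16 + 0.7Q → Q' = 125.4545.
Overproduction ΔQ = 125.4545 − 83.6364 = 41.8181; wedge = subsidy = 46.
The triangle = ½ × 41.8181 × 46 = 961.82.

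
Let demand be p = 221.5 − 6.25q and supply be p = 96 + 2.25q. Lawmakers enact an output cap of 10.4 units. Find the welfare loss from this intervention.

Competitive equilibrium: 221.5 − 6.25q = 96 + 2.25q → q* = 14.7647, p* = 129.2206.
At q = 10.4: demand price = 221.5 − 6.25·10.4 = 156.5; supply price = 96 + 2.25·10.4 = 119.4.
Δq = 14.7647 − 10.4 = 4.3647; wedge = 156.5 − 119.4 = 37.1.
Welfare loss = ½ × 4.3647 × 37.1 = 80.97.

80.97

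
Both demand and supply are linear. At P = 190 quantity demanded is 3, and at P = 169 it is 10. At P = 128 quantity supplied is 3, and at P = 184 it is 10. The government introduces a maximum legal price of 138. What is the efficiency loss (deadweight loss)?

105.82

Demand slope = (169 − 190)/(10 − 3) = −3, so P = 199 − 3Q.
Supply slope = (184 − 128)/(10 − 3) = 8, so P = 104 + 8Q.
Competitive equilibrium: 199 − 3Q = 104 + 8Q → Q* = 8.6364, P* = 173.0909.
At the ceiling P = 138, quantity supplied = (138 − 104)/8 = 4.25.
Willingness to pay at Q' = 4.25: 199 − 3·4.25 = 186.25.
ΔQ = 8.6364 − 4.25 = 4.3864; wedge = 186.25 − 138 = 48.25.
Welfare loss = ½ × 4.3864 × 48.25 = 105.82.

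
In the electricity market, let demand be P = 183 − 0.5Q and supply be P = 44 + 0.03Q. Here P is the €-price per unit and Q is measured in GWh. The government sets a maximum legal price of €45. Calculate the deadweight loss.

Competitive equilibrium: 183 − 0.5Q = 44 + 0.03Q → Q* = 262.26415, P* = 51.86792.
At the ceiling P = 45, quantity supplied = (45 − 44)/0.03 = 33.33333.
Willingness to pay at Q' = 33.33333: 183 − 0.5·33.33333 = 166.33334.
ΔQ = 262.26415 − 33.33333 = 228.93082; wedge = 166.33334 − 45 = 121.33334.
Deadweight loss = ½ × 228.93082 × 121.33334 = €13888.47.

€13888.47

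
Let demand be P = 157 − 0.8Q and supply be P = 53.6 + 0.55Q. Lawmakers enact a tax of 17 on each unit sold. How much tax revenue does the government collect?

Competitive equilibrium: 157 − 0.8Q = 53.6 + 0.55Q → Q* = 76.5926, P* = 95.7259.
With the tax, the buyer price exceeds the seller price by 17: (157 − 0.8Q) − (53.6 + 0.55Q) = 17 → Q' = 64.
Tax revenue = 17 × 64 = 1088.

1088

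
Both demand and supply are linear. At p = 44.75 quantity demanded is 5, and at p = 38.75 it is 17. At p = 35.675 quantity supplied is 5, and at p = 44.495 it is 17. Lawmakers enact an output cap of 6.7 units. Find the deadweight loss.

19.70

Demand slope = (38.75 − 44.75)/(17 − 5) = −0.5, so p = 47.25 − 0.5q.
Supply slope = (44.495 − 35.675)/(17 − 5) = 0.735, so p = 32 + 0.735q.
Competitive equilibrium: 47.25 − 0.5q = 32 + 0.735q → q* = 12.3482, p* = 41.0759.
At q = 6.7: demand price = 47.25 − 0.5·6.7 = 43.9; supply price = 32 + 0.735·6.7 = 36.9245.
Δq = 12.3482 − 6.7 = 5.6482; wedge = 43.9 − 36.9245 = 6.9755.
Welfare loss = ½ × 5.6482 × 6.9755 = 19.70.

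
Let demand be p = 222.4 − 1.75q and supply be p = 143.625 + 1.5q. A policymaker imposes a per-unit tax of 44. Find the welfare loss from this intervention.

297.85

Competitive equilibrium: 222.4 − 1.75q = 143.625 + 1.5q → q* = 24.2385, p* = 179.9827.
With the tax, the buyer price exceeds the seller price by 44: (222.4 − 1.75q) − (143.625 + 1.5q) = 44 → q' = 10.7.
Δq = 24.2385 − 10.7 = 13.5385; the wedge equals the tax, 44.
The triangle = ½ × 13.5385 × 44 = 297.85.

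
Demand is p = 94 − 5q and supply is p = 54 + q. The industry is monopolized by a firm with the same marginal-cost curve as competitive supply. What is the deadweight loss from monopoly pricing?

Competitive equilibrium: 94 − 5q = 54 + q → q* = 6.6667, p* = 60.6667.
Marginal revenue: MR = 94 − 10q. Set MR = MC: 94 − 10q = 54 + q → q_m = 3.6364.
Price p_m = 94 − 5·3.6364 = 75.818; MC(q_m) = 54 + 1·3.6364 = 57.6364.
Competitive q* = 6.6667, so Δq = 3.0303; wedge = 75.818 − 57.6364 = 18.1816.
Deadweight loss = ½ × 3.0303 × 18.1816 = 27.55.

27.55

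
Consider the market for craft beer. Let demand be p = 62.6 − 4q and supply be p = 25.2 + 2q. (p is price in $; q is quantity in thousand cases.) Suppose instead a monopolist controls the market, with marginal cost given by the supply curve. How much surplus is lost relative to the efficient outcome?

Competitive equilibrium: 62.6 − 4q = 25.2 + 2q → q* = 6.2333, p* = 37.6667.
Marginal revenue: MR = 62.6 − 8q. Set MR = MC: 62.6 − 8q = 25.2 + 2q → q_m = 3.74.
Price p_m = 62.6 − 4·3.74 = 47.64; MC(q_m) = 25.2 + 2·3.74 = 32.68.
Competitive q* = 6.2333, so Δq = 2.4933; wedge = 47.64 − 32.68 = 14.96.
Deadweight loss = ½ × 2.4933 × 14.96 = $18.65 thousand.

$18.65 thousand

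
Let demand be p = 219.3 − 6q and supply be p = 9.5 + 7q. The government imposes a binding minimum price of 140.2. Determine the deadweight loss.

56.76

Competitive equilibrium: 219.3 − 6q = 9.5 + 7q → q* = 16.1385, p* = 122.4692.
At the floor p = 140.2, quantity demanded = (219.3 − 140.2)/6 = 13.1833.
Sellers' marginal cost at q' = 13.1833: 9.5 + 7·13.1833 = 101.7831.
Δq = 16.1385 − 13.1833 = 2.9552; wedge = 140.2 − 101.7831 = 38.4169.
DWL = ½ × 2.9552 × 38.4169 = 56.76.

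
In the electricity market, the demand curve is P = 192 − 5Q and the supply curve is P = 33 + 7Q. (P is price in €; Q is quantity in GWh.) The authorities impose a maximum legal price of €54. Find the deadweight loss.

€630.375

Competitive equilibrium: 192 − 5Q = 33 + 7Q → Q* = 13.25, P* = 125.75.
At the ceiling P = 54, quantity supplied = (54 − 33)/7 = 3.
Willingness to pay at Q' = 3: 192 − 5·3 = 177.
ΔQ = 13.25 − 3 = 10.25; wedge = 177 − 54 = 123.
The triangle = ½ × 10.25 × 123 = €630.375.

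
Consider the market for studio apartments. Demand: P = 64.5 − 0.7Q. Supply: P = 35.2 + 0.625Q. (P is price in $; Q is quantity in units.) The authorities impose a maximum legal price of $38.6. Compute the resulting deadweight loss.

Competitive equilibrium: 64.5 − 0.7Q = 35.2 + 0.625Q → Q* = 22.1132, P* = 49.0208.
At the ceiling P = 38.6, quantity supplied = (38.6 − 35.2)/0.625 = 5.44.
Willingness to pay at Q' = 5.44: 64.5 − 0.7·5.44 = 60.692.
ΔQ = 22.1132 − 5.44 = 16.6732; wedge = 60.692 − 38.6 = 22.092.
The triangle = ½ × 16.6732 × 22.092 = $184.17.

$184.17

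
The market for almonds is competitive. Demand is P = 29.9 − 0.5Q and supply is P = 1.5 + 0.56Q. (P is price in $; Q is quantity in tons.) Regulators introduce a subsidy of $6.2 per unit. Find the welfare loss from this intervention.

$18.13

Competitive equilibrium: 29.9 − 0.5Q = 1.5 + 0.56Q → Q* = 26.7925, P* = 16.5038.
The subsidy lowers effective supply by 6.2: P = 0.56Q − 4.7.
New quantity: 29.9 − 0.5Q = 0.56Q − 4.7 → Q' = 32.6415.
Overproduction ΔQ = 32.6415 − 26.7925 = 5.849; wedge = subsidy = 6.2.
DWL = ½ × 5.849 × 6.2 = $18.13.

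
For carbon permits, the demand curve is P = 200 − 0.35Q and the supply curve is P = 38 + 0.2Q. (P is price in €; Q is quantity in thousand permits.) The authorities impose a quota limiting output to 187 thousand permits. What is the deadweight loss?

€3180.66 thousand

Competitive equilibrium: 200 − 0.35Q = 38 + 0.2Q → Q* = 294.5455, P* = 96.9091.
At Q = 187: demand price = 200 − 0.35·187 = 134.55; supply price = 38 + 0.2·187 = 75.4.
ΔQ = 294.5455 − 187 = 107.5455; wedge = 134.55 − 75.4 = 59.15.
DWL = ½ × 107.5455 × 59.15 = €3180.66 thousand.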